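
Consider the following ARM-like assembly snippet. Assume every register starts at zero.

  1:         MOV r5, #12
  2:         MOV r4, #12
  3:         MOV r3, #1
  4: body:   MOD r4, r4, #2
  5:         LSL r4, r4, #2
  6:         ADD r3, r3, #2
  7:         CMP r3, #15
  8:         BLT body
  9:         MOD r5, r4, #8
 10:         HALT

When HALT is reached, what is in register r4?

0

r5=12
r4=12
r3=1
r4=12%2=0
r4=0<<2=0
r3=1+2=3
CMP r3, #15  (cmp 3,15)
BLT body: taken
r4=0%2=0
r4=0<<2=0
r3=3+2=5
CMP r3, #15  (cmp 5,15)
BLT body: taken
r4=0%2=0
r4=0<<2=0
r3=5+2=7
CMP r3, #15  (cmp 7,15)
BLT body: taken
r4=0%2=0
r4=0<<2=0
r3=7+2=9
CMP r3, #15  (cmp 9,15)
BLT body: taken
r4=0%2=0
r4=0<<2=0
r3=9+2=11
CMP r3, #15  (cmp 11,15)
BLT body: taken
r4=0%2=0
r4=0<<2=0
r3=11+2=13
CMP r3, #15  (cmp 13,15)
BLT body: taken
r4=0%2=0
r4=0<<2=0
r3=13+2=15
CMP r3, #15  (cmp 15,15)
BLT body: not taken
r5=0%8=0
halt.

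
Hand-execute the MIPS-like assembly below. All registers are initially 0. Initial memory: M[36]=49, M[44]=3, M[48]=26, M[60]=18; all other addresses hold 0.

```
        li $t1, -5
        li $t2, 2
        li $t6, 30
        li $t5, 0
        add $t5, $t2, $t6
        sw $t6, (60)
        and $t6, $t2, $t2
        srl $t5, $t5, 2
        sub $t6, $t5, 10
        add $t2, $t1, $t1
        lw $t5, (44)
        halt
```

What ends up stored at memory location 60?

after li $t1, -5: $t1=-5
after li $t2, 2: $t2=2
after li $t6, 30: $t6=30
after li $t5, 0: $t5=0
after add $t5, $t2, $t6: $t5=2+30=32
sw $t6, (60) → M[60]=30
after and $t6, $t2, $t2: $t6=2&2=2
after srl $t5, $t5, 2: $t5=32>>2=8
after sub $t6, $t5, 10: $t6=8-10=-2
after add $t2, $t1, $t1: $t2=(-5)+(-5)=-10
after lw $t5, (44): $t5=M[44]=3
halt.

30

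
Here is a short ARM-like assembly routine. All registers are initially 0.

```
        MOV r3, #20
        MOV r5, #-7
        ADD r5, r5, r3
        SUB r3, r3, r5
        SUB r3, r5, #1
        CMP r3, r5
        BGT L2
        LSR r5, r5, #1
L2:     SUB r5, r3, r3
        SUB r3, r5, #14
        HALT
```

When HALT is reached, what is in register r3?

r3=20
r5=-7
r5=(-7)+20=13
r3=20-13=7
r3=13-1=12
CMP r3, r5  (cmp 12,13)
BGT L2: not taken
r5=13>>1=6
r5=12-12=0
r3=0-14=-14
halt.

-14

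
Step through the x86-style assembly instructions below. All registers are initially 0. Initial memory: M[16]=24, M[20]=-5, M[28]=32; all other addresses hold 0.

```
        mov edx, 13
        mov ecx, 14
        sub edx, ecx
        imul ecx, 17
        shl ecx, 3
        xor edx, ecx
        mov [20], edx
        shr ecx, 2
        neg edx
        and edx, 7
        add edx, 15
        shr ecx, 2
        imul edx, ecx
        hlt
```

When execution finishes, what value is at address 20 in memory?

-1905

after mov edx, 13: edx=13
after mov ecx, 14: ecx=14
after sub edx, ecx: edx=13-14=-1
after imul ecx, 17: ecx=14*17=238
after shl ecx, 3: ecx=238<<3=1904
after xor edx, ecx: edx=(-1)^1904=-1905
mov [20], edx → M[20]=-1905
after shr ecx, 2: ecx=1904>>2=476
after neg edx: edx=-(-1905)=1905
after and edx, 7: edx=1905&7=1
after add edx, 15: edx=1+15=16
after shr ecx, 2: ecx=476>>2=119
after imul edx, ecx: edx=16*119=1904
halt.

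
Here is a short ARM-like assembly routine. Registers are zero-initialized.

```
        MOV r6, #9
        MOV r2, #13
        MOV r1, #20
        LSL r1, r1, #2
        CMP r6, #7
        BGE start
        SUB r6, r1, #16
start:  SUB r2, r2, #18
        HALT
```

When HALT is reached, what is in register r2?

-5

after MOV r6, #9: r6=9
after MOV r2, #13: r2=13
after MOV r1, #20: r1=20
after LSL r1, r1, #2: r1=20<<2=80
CMP r6, #7  (cmp 9,7)
BGE start: taken
after SUB r2, r2, #18: r2=13-18=-5
halt.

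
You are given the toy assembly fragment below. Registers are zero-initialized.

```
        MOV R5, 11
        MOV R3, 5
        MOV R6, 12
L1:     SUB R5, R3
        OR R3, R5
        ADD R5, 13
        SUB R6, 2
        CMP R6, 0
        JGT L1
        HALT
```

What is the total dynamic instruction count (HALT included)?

R5=11
R3=5
R6=12
R5=11-5=6
R3=5|6=7
R5=6+13=19
R6=12-2=10
CMP R6, 0  (cmp 10,0)
JGT L1: taken
R5=19-7=12
R3=7|12=15
R5=12+13=25
R6=10-2=8
CMP R6, 0  (cmp 8,0)
JGT L1: taken
R5=25-15=10
R3=15|10=15
R5=10+13=23
R6=8-2=6
CMP R6, 0  (cmp 6,0)
JGT L1: taken
R5=23-15=8
R3=15|8=15
R5=8+13=21
R6=6-2=4
CMP R6, 0  (cmp 4,0)
JGT L1: taken
R5=21-15=6
R3=15|6=15
R5=6+13=19
R6=4-2=2
CMP R6, 0  (cmp 2,0)
JGT L1: taken
R5=19-15=4
R3=15|4=15
R5=4+13=17
R6=2-2=0
CMP R6, 0  (cmp 0,0)
JGT L1: not taken
halt.
Total executed instructions: 40.

40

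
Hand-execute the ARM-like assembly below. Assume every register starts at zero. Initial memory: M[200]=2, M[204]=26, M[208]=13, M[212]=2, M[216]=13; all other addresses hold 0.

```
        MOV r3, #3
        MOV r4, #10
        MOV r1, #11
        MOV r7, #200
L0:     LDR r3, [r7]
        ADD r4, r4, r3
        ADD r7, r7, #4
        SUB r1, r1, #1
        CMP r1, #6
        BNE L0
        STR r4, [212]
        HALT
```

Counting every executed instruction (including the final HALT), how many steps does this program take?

36

r3=3
r4=10
r1=11
r7=200
r3=M[200]=2
r4=10+2=12
r7=200+4=204
r1=11-1=10
CMP r1, #6  (cmp 10,6)
BNE L0: taken
r3=M[204]=26
r4=12+26=38
r7=204+4=208
r1=10-1=9
CMP r1, #6  (cmp 9,6)
BNE L0: taken
r3=M[208]=13
r4=38+13=51
r7=208+4=212
r1=9-1=8
CMP r1, #6  (cmp 8,6)
BNE L0: taken
r3=M[212]=2
r4=51+2=53
r7=212+4=216
r1=8-1=7
CMP r1, #6  (cmp 7,6)
BNE L0: taken
r3=M[216]=13
r4=53+13=66
r7=216+4=220
r1=7-1=6
CMP r1, #6  (cmp 6,6)
BNE L0: not taken
STR r4, [212] → M[212]=66
halt.
Total executed instructions: 36.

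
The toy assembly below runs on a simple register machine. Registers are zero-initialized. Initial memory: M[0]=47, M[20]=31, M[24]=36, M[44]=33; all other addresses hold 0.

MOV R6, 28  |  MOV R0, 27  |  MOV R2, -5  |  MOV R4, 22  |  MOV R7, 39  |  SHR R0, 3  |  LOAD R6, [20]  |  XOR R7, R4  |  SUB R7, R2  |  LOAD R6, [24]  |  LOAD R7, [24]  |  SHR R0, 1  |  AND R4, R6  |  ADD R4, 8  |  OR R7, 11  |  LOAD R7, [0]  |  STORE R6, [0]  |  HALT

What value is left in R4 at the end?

MOV R6, 28 → R6=28
MOV R0, 27 → R0=27
MOV R2, -5 → R2=-5
MOV R4, 22 → R4=22
MOV R7, 39 → R7=39
SHR R0, 3 → R0=27>>3=3
LOAD R6, [20] → R6=M[20]=31
XOR R7, R4 → R7=39^22=49
SUB R7, R2 → R7=49-(-5)=54
LOAD R6, [24] → R6=M[24]=36
LOAD R7, [24] → R7=M[24]=36
SHR R0, 1 → R0=3>>1=1
AND R4, R6 → R4=22&36=4
ADD R4, 8 → R4=4+8=12
OR R7, 11 → R7=36|11=47
LOAD R7, [0] → R7=M[0]=47
STORE R6, [0] → M[0]=36
halt.

12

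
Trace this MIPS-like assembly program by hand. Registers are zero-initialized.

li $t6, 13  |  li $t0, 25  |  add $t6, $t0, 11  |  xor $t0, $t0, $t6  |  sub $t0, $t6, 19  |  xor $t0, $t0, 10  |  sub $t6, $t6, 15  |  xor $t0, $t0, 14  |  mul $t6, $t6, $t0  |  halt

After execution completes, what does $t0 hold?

li $t6, 13 → $t6=13
li $t0, 25 → $t0=25
add $t6, $t0, 11 → $t6=25+11=36
xor $t0, $t0, $t6 → $t0=25^36=61
sub $t0, $t6, 19 → $t0=36-19=17
xor $t0, $t0, 10 → $t0=17^10=27
sub $t6, $t6, 15 → $t6=36-15=21
xor $t0, $t0, 14 → $t0=27^14=21
mul $t6, $t6, $t0 → $t6=21*21=441
halt.

21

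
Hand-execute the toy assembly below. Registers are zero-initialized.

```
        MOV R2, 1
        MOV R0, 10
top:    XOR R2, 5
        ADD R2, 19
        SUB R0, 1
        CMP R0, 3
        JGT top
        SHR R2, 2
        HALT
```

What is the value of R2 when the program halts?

30

MOV R2, 1 → R2=1
MOV R0, 10 → R0=10
XOR R2, 5 → R2=1^5=4
ADD R2, 19 → R2=4+19=23
SUB R0, 1 → R0=10-1=9
CMP R0, 3  (cmp 9,3)
JGT top: taken
XOR R2, 5 → R2=23^5=18
ADD R2, 19 → R2=18+19=37
SUB R0, 1 → R0=9-1=8
CMP R0, 3  (cmp 8,3)
JGT top: taken
XOR R2, 5 → R2=37^5=32
ADD R2, 19 → R2=32+19=51
SUB R0, 1 → R0=8-1=7
CMP R0, 3  (cmp 7,3)
JGT top: taken
XOR R2, 5 → R2=51^5=54
ADD R2, 19 → R2=54+19=73
SUB R0, 1 → R0=7-1=6
CMP R0, 3  (cmp 6,3)
JGT top: taken
XOR R2, 5 → R2=73^5=76
ADD R2, 19 → R2=76+19=95
SUB R0, 1 → R0=6-1=5
CMP R0, 3  (cmp 5,3)
JGT top: taken
XOR R2, 5 → R2=95^5=90
ADD R2, 19 → R2=90+19=109
SUB R0, 1 → R0=5-1=4
CMP R0, 3  (cmp 4,3)
JGT top: taken
XOR R2, 5 → R2=109^5=104
ADD R2, 19 → R2=104+19=123
SUB R0, 1 → R0=4-1=3
CMP R0, 3  (cmp 3,3)
JGT top: not taken
SHR R2, 2 → R2=123>>2=30
halt.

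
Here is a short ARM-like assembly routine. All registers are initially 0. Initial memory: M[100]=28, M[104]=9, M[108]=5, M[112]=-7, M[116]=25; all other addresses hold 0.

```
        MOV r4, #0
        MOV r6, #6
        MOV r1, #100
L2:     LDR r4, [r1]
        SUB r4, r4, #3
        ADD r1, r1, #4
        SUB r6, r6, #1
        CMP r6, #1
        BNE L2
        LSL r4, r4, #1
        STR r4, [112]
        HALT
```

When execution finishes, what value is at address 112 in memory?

44

r4=0
r6=6
r1=100
r4=M[100]=28
r4=28-3=25
r1=100+4=104
r6=6-1=5
CMP r6, #1  (cmp 5,1)
BNE L2: taken
r4=M[104]=9
r4=9-3=6
r1=104+4=108
r6=5-1=4
CMP r6, #1  (cmp 4,1)
BNE L2: taken
r4=M[108]=5
r4=5-3=2
r1=108+4=112
r6=4-1=3
CMP r6, #1  (cmp 3,1)
BNE L2: taken
r4=M[112]=-7
r4=(-7)-3=-10
r1=112+4=116
r6=3-1=2
CMP r6, #1  (cmp 2,1)
BNE L2: taken
r4=M[116]=25
r4=25-3=22
r1=116+4=120
r6=2-1=1
CMP r6, #1  (cmp 1,1)
BNE L2: not taken
r4=22<<1=44
STR r4, [112] → M[112]=44
halt.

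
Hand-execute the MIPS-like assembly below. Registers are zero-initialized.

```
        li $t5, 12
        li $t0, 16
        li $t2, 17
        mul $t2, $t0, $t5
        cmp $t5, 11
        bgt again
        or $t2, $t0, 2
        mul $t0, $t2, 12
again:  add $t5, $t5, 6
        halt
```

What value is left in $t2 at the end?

192

after li $t5, 12: $t5=12
after li $t0, 16: $t0=16
after li $t2, 17: $t2=17
after mul $t2, $t0, $t5: $t2=16*12=192
cmp $t5, 11  (cmp 12,11)
bgt again: taken
after add $t5, $t5, 6: $t5=12+6=18
halt.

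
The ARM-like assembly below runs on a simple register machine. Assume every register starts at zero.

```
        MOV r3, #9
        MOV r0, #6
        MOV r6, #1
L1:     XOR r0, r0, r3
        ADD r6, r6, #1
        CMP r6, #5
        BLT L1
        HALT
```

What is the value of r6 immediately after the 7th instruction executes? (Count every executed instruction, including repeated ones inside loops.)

after MOV r3, #9: r3=9
after MOV r0, #6: r0=6
after MOV r6, #1: r6=1
after XOR r0, r0, r3: r0=6^9=15
after ADD r6, r6, #1: r6=1+1=2
CMP r6, #5  (cmp 2,5)
BLT L1: taken
After step 7: r6 = 2.

2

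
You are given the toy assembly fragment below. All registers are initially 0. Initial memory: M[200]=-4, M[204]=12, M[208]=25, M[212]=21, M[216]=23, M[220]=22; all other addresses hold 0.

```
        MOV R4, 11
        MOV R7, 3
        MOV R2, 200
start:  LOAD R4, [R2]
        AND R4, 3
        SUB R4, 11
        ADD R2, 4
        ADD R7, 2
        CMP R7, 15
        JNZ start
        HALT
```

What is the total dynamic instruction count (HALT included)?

46

after MOV R4, 11: R4=11
after MOV R7, 3: R7=3
after MOV R2, 200: R2=200
after LOAD R4, [R2]: R4=M[200]=-4
after AND R4, 3: R4=(-4)&3=0
after SUB R4, 11: R4=0-11=-11
after ADD R2, 4: R2=200+4=204
after ADD R7, 2: R7=3+2=5
CMP R7, 15  (cmp 5,15)
JNZ start: taken
after LOAD R4, [R2]: R4=M[204]=12
after AND R4, 3: R4=12&3=0
after SUB R4, 11: R4=0-11=-11
after ADD R2, 4: R2=204+4=208
after ADD R7, 2: R7=5+2=7
CMP R7, 15  (cmp 7,15)
JNZ start: taken
after LOAD R4, [R2]: R4=M[208]=25
after AND R4, 3: R4=25&3=1
after SUB R4, 11: R4=1-11=-10
after ADD R2, 4: R2=208+4=212
after ADD R7, 2: R7=7+2=9
CMP R7, 15  (cmp 9,15)
JNZ start: taken
after LOAD R4, [R2]: R4=M[212]=21
after AND R4, 3: R4=21&3=1
after SUB R4, 11: R4=1-11=-10
after ADD R2, 4: R2=212+4=216
after ADD R7, 2: R7=9+2=11
CMP R7, 15  (cmp 11,15)
JNZ start: taken
after LOAD R4, [R2]: R4=M[216]=23
after AND R4, 3: R4=23&3=3
after SUB R4, 11: R4=3-11=-8
after ADD R2, 4: R2=216+4=220
after ADD R7, 2: R7=11+2=13
CMP R7, 15  (cmp 13,15)
JNZ start: taken
after LOAD R4, [R2]: R4=M[220]=22
after AND R4, 3: R4=22&3=2
after SUB R4, 11: R4=2-11=-9
after ADD R2, 4: R2=220+4=224
after ADD R7, 2: R7=13+2=15
CMP R7, 15  (cmp 15,15)
JNZ start: not taken
halt.
Total executed instructions: 46.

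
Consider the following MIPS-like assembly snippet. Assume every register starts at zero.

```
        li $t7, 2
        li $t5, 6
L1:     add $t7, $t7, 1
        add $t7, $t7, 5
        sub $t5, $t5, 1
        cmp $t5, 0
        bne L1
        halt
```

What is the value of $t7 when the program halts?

after li $t7, 2: $t7=2
after li $t5, 6: $t5=6
after add $t7, $t7, 1: $t7=2+1=3
after add $t7, $t7, 5: $t7=3+5=8
after sub $t5, $t5, 1: $t5=6-1=5
cmp $t5, 0  (cmp 5,0)
bne L1: taken
after add $t7, $t7, 1: $t7=8+1=9
after add $t7, $t7, 5: $t7=9+5=14
after sub $t5, $t5, 1: $t5=5-1=4
cmp $t5, 0  (cmp 4,0)
bne L1: taken
after add $t7, $t7, 1: $t7=14+1=15
after add $t7, $t7, 5: $t7=15+5=20
after sub $t5, $t5, 1: $t5=4-1=3
cmp $t5, 0  (cmp 3,0)
bne L1: taken
after add $t7, $t7, 1: $t7=20+1=21
after add $t7, $t7, 5: $t7=21+5=26
after sub $t5, $t5, 1: $t5=3-1=2
cmp $t5, 0  (cmp 2,0)
bne L1: taken
after add $t7, $t7, 1: $t7=26+1=27
after add $t7, $t7, 5: $t7=27+5=32
after sub $t5, $t5, 1: $t5=2-1=1
cmp $t5, 0  (cmp 1,0)
bne L1: taken
after add $t7, $t7, 1: $t7=32+1=33
after add $t7, $t7, 5: $t7=33+5=38
after sub $t5, $t5, 1: $t5=1-1=0
cmp $t5, 0  (cmp 0,0)
bne L1: not taken
halt.

38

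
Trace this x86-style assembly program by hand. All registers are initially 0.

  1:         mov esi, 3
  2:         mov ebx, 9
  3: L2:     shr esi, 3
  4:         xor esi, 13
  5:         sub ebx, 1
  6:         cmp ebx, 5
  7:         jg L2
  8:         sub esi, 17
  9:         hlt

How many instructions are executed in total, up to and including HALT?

24

esi=3
ebx=9
esi=3>>3=0
esi=0^13=13
ebx=9-1=8
cmp ebx, 5  (cmp 8,5)
jg L2: taken
esi=13>>3=1
esi=1^13=12
ebx=8-1=7
cmp ebx, 5  (cmp 7,5)
jg L2: taken
esi=12>>3=1
esi=1^13=12
ebx=7-1=6
cmp ebx, 5  (cmp 6,5)
jg L2: taken
esi=12>>3=1
esi=1^13=12
ebx=6-1=5
cmp ebx, 5  (cmp 5,5)
jg L2: not taken
esi=12-17=-5
halt.
Total executed instructions: 24.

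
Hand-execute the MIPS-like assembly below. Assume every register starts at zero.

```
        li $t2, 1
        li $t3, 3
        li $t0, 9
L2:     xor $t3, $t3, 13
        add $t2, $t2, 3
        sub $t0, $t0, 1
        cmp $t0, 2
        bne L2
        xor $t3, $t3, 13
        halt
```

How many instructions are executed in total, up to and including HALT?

40

after li $t2, 1: $t2=1
after li $t3, 3: $t3=3
after li $t0, 9: $t0=9
after xor $t3, $t3, 13: $t3=3^13=14
after add $t2, $t2, 3: $t2=1+3=4
after sub $t0, $t0, 1: $t0=9-1=8
cmp $t0, 2  (cmp 8,2)
bne L2: taken
after xor $t3, $t3, 13: $t3=14^13=3
after add $t2, $t2, 3: $t2=4+3=7
after sub $t0, $t0, 1: $t0=8-1=7
cmp $t0, 2  (cmp 7,2)
bne L2: taken
after xor $t3, $t3, 13: $t3=3^13=14
after add $t2, $t2, 3: $t2=7+3=10
after sub $t0, $t0, 1: $t0=7-1=6
cmp $t0, 2  (cmp 6,2)
bne L2: taken
after xor $t3, $t3, 13: $t3=14^13=3
after add $t2, $t2, 3: $t2=10+3=13
after sub $t0, $t0, 1: $t0=6-1=5
cmp $t0, 2  (cmp 5,2)
bne L2: taken
after xor $t3, $t3, 13: $t3=3^13=14
after add $t2, $t2, 3: $t2=13+3=16
after sub $t0, $t0, 1: $t0=5-1=4
cmp $t0, 2  (cmp 4,2)
bne L2: taken
after xor $t3, $t3, 13: $t3=14^13=3
after add $t2, $t2, 3: $t2=16+3=19
after sub $t0, $t0, 1: $t0=4-1=3
cmp $t0, 2  (cmp 3,2)
bne L2: taken
after xor $t3, $t3, 13: $t3=3^13=14
after add $t2, $t2, 3: $t2=19+3=22
after sub $t0, $t0, 1: $t0=3-1=2
cmp $t0, 2  (cmp 2,2)
bne L2: not taken
after xor $t3, $t3, 13: $t3=14^13=3
halt.
Total executed instructions: 40.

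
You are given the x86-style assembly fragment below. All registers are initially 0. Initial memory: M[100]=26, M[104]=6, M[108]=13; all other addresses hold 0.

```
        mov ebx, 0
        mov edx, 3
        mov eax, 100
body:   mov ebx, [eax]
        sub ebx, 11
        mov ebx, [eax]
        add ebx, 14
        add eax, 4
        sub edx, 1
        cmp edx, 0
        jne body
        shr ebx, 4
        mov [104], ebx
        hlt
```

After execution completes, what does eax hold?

112

ebx=0
edx=3
eax=100
ebx=M[100]=26
ebx=26-11=15
ebx=M[100]=26
ebx=26+14=40
eax=100+4=104
edx=3-1=2
cmp edx, 0  (cmp 2,0)
jne body: taken
ebx=M[104]=6
ebx=6-11=-5
ebx=M[104]=6
ebx=6+14=20
eax=104+4=108
edx=2-1=1
cmp edx, 0  (cmp 1,0)
jne body: taken
ebx=M[108]=13
ebx=13-11=2
ebx=M[108]=13
ebx=13+14=27
eax=108+4=112
edx=1-1=0
cmp edx, 0  (cmp 0,0)
jne body: not taken
ebx=27>>4=1
mov [104], ebx → M[104]=1
halt.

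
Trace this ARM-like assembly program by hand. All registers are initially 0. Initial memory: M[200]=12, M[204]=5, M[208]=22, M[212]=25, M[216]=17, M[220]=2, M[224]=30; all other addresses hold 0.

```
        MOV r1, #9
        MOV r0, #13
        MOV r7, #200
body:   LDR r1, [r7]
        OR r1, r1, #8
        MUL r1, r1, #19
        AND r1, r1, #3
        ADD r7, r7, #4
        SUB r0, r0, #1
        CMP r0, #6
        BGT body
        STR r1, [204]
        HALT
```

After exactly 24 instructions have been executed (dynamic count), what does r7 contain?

212

MOV r1, #9 → r1=9
MOV r0, #13 → r0=13
MOV r7, #200 → r7=200
LDR r1, [r7] → r1=M[200]=12
OR r1, r1, #8 → r1=12|8=12
MUL r1, r1, #19 → r1=12*19=228
AND r1, r1, #3 → r1=228&3=0
ADD r7, r7, #4 → r7=200+4=204
SUB r0, r0, #1 → r0=13-1=12
CMP r0, #6  (cmp 12,6)
BGT body: taken
LDR r1, [r7] → r1=M[204]=5
OR r1, r1, #8 → r1=5|8=13
MUL r1, r1, #19 → r1=13*19=247
AND r1, r1, #3 → r1=247&3=3
ADD r7, r7, #4 → r7=204+4=208
SUB r0, r0, #1 → r0=12-1=11
CMP r0, #6  (cmp 11,6)
BGT body: taken
LDR r1, [r7] → r1=M[208]=22
OR r1, r1, #8 → r1=22|8=30
MUL r1, r1, #19 → r1=30*19=570
AND r1, r1, #3 → r1=570&3=2
ADD r7, r7, #4 → r7=208+4=212
After step 24: r7 = 212.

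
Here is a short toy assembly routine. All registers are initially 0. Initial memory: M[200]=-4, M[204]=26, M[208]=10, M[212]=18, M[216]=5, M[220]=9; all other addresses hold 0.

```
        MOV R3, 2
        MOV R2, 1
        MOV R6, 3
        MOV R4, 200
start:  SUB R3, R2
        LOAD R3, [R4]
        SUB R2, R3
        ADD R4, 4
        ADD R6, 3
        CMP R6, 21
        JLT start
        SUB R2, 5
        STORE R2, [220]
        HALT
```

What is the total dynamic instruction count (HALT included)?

49

MOV R3, 2 → R3=2
MOV R2, 1 → R2=1
MOV R6, 3 → R6=3
MOV R4, 200 → R4=200
SUB R3, R2 → R3=2-1=1
LOAD R3, [R4] → R3=M[200]=-4
SUB R2, R3 → R2=1-(-4)=5
ADD R4, 4 → R4=200+4=204
ADD R6, 3 → R6=3+3=6
CMP R6, 21  (cmp 6,21)
JLT start: taken
SUB R3, R2 → R3=(-4)-5=-9
LOAD R3, [R4] → R3=M[204]=26
SUB R2, R3 → R2=5-26=-21
ADD R4, 4 → R4=204+4=208
ADD R6, 3 → R6=6+3=9
CMP R6, 21  (cmp 9,21)
JLT start: taken
SUB R3, R2 → R3=26-(-21)=47
LOAD R3, [R4] → R3=M[208]=10
SUB R2, R3 → R2=(-21)-10=-31
ADD R4, 4 → R4=208+4=212
ADD R6, 3 → R6=9+3=12
CMP R6, 21  (cmp 12,21)
JLT start: taken
SUB R3, R2 → R3=10-(-31)=41
LOAD R3, [R4] → R3=M[212]=18
SUB R2, R3 → R2=(-31)-18=-49
ADD R4, 4 → R4=212+4=216
ADD R6, 3 → R6=12+3=15
CMP R6, 21  (cmp 15,21)
JLT start: taken
SUB R3, R2 → R3=18-(-49)=67
LOAD R3, [R4] → R3=M[216]=5
SUB R2, R3 → R2=(-49)-5=-54
ADD R4, 4 → R4=216+4=220
ADD R6, 3 → R6=15+3=18
CMP R6, 21  (cmp 18,21)
JLT start: taken
SUB R3, R2 → R3=5-(-54)=59
LOAD R3, [R4] → R3=M[220]=9
SUB R2, R3 → R2=(-54)-9=-63
ADD R4, 4 → R4=220+4=224
ADD R6, 3 → R6=18+3=21
CMP R6, 21  (cmp 21,21)
JLT start: not taken
SUB R2, 5 → R2=(-63)-5=-68
STORE R2, [220] → M[220]=-68
halt.
Total executed instructions: 49.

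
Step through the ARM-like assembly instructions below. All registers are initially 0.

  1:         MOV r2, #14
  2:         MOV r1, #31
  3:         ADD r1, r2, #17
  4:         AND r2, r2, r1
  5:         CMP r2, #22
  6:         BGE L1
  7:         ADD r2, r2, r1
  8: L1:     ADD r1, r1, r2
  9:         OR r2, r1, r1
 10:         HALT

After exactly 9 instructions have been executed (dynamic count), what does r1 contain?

76

after MOV r2, #14: r2=14
after MOV r1, #31: r1=31
after ADD r1, r2, #17: r1=14+17=31
after AND r2, r2, r1: r2=14&31=14
CMP r2, #22  (cmp 14,22)
BGE L1: not taken
after ADD r2, r2, r1: r2=14+31=45
after ADD r1, r1, r2: r1=31+45=76
after OR r2, r1, r1: r2=76|76=76
After step 9: r1 = 76.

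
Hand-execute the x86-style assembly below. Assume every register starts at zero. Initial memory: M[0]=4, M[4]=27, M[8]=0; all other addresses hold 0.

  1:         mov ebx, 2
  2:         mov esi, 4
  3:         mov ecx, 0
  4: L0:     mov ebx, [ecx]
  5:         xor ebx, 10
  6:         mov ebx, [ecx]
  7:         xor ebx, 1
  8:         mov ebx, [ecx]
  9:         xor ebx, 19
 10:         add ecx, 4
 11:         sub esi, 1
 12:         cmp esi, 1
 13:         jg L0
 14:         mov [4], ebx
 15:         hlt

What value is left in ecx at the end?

after mov ebx, 2: ebx=2
after mov esi, 4: esi=4
after mov ecx, 0: ecx=0
after mov ebx, [ecx]: ebx=M[0]=4
after xor ebx, 10: ebx=4^10=14
after mov ebx, [ecx]: ebx=M[0]=4
after xor ebx, 1: ebx=4^1=5
after mov ebx, [ecx]: ebx=M[0]=4
after xor ebx, 19: ebx=4^19=23
after add ecx, 4: ecx=0+4=4
after sub esi, 1: esi=4-1=3
cmp esi, 1  (cmp 3,1)
jg L0: taken
after mov ebx, [ecx]: ebx=M[4]=27
after xor ebx, 10: ebx=27^10=17
after mov ebx, [ecx]: ebx=M[4]=27
after xor ebx, 1: ebx=27^1=26
after mov ebx, [ecx]: ebx=M[4]=27
after xor ebx, 19: ebx=27^19=8
after add ecx, 4: ecx=4+4=8
after sub esi, 1: esi=3-1=2
cmp esi, 1  (cmp 2,1)
jg L0: taken
after mov ebx, [ecx]: ebx=M[8]=0
after xor ebx, 10: ebx=0^10=10
after mov ebx, [ecx]: ebx=M[8]=0
after xor ebx, 1: ebx=0^1=1
after mov ebx, [ecx]: ebx=M[8]=0
after xor ebx, 19: ebx=0^19=19
after add ecx, 4: ecx=8+4=12
after sub esi, 1: esi=2-1=1
cmp esi, 1  (cmp 1,1)
jg L0: not taken
mov [4], ebx → M[4]=19
halt.

12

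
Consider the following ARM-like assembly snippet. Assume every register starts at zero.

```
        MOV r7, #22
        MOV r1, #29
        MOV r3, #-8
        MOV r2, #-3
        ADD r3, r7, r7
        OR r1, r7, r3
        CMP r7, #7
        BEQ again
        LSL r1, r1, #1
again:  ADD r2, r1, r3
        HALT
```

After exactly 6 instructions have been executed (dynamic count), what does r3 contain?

MOV r7, #22 → r7=22
MOV r1, #29 → r1=29
MOV r3, #-8 → r3=-8
MOV r2, #-3 → r2=-3
ADD r3, r7, r7 → r3=22+22=44
OR r1, r7, r3 → r1=22|44=62
After step 6: r3 = 44.

44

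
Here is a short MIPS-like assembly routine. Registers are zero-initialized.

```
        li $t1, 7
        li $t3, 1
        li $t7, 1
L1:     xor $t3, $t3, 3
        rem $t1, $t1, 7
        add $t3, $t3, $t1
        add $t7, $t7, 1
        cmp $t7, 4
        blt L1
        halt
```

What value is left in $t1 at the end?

0

after li $t1, 7: $t1=7
after li $t3, 1: $t3=1
after li $t7, 1: $t7=1
after xor $t3, $t3, 3: $t3=1^3=2
after rem $t1, $t1, 7: $t1=7%7=0
after add $t3, $t3, $t1: $t3=2+0=2
after add $t7, $t7, 1: $t7=1+1=2
cmp $t7, 4  (cmp 2,4)
blt L1: taken
after xor $t3, $t3, 3: $t3=2^3=1
after rem $t1, $t1, 7: $t1=0%7=0
after add $t3, $t3, $t1: $t3=1+0=1
after add $t7, $t7, 1: $t7=2+1=3
cmp $t7, 4  (cmp 3,4)
blt L1: taken
after xor $t3, $t3, 3: $t3=1^3=2
after rem $t1, $t1, 7: $t1=0%7=0
after add $t3, $t3, $t1: $t3=2+0=2
after add $t7, $t7, 1: $t7=3+1=4
cmp $t7, 4  (cmp 4,4)
blt L1: not taken
halt.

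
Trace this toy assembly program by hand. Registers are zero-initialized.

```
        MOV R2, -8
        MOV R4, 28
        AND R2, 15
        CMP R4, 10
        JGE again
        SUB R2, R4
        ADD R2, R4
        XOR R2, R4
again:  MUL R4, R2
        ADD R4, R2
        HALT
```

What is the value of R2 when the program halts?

R2=-8
R4=28
R2=(-8)&15=8
CMP R4, 10  (cmp 28,10)
JGE again: taken
R4=28*8=224
R4=224+8=232
halt.

8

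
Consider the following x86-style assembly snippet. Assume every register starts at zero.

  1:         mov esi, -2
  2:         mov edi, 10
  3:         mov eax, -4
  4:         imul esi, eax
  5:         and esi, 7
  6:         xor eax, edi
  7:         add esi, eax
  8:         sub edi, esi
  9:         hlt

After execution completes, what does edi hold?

20

esi=-2
edi=10
eax=-4
esi=(-2)*(-4)=8
esi=8&7=0
eax=(-4)^10=-10
esi=0+(-10)=-10
edi=10-(-10)=20
halt.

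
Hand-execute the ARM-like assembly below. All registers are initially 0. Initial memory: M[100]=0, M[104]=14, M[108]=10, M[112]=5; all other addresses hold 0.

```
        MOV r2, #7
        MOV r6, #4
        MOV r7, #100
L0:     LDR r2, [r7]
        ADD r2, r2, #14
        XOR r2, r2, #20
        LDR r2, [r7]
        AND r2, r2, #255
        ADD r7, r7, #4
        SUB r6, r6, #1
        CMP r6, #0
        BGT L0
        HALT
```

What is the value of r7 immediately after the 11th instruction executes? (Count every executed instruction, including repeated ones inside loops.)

MOV r2, #7 → r2=7
MOV r6, #4 → r6=4
MOV r7, #100 → r7=100
LDR r2, [r7] → r2=M[100]=0
ADD r2, r2, #14 → r2=0+14=14
XOR r2, r2, #20 → r2=14^20=26
LDR r2, [r7] → r2=M[100]=0
AND r2, r2, #255 → r2=0&255=0
ADD r7, r7, #4 → r7=100+4=104
SUB r6, r6, #1 → r6=4-1=3
CMP r6, #0  (cmp 3,0)
After step 11: r7 = 104.

104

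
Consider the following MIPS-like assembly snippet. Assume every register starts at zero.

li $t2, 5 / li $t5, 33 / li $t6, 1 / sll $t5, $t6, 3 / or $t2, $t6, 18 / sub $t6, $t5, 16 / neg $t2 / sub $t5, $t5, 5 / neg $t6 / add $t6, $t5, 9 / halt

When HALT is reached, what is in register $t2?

-19

after li $t2, 5: $t2=5
after li $t5, 33: $t5=33
after li $t6, 1: $t6=1
after sll $t5, $t6, 3: $t5=1<<3=8
after or $t2, $t6, 18: $t2=1|18=19
after sub $t6, $t5, 16: $t6=8-16=-8
after neg $t2: $t2=-(19)=-19
after sub $t5, $t5, 5: $t5=8-5=3
after neg $t6: $t6=-(-8)=8
after add $t6, $t5, 9: $t6=3+9=12
halt.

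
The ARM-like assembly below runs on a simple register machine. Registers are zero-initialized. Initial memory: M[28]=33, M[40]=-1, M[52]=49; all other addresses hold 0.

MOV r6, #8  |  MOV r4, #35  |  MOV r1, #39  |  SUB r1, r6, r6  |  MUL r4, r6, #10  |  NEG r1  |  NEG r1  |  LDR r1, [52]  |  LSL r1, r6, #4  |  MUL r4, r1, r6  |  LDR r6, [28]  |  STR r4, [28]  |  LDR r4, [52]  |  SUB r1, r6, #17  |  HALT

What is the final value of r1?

16

r6=8
r4=35
r1=39
r1=8-8=0
r4=8*10=80
r1=-(0)=0
r1=-(0)=0
r1=M[52]=49
r1=8<<4=128
r4=128*8=1024
r6=M[28]=33
STR r4, [28] → M[28]=1024
r4=M[52]=49
r1=33-17=16
halt.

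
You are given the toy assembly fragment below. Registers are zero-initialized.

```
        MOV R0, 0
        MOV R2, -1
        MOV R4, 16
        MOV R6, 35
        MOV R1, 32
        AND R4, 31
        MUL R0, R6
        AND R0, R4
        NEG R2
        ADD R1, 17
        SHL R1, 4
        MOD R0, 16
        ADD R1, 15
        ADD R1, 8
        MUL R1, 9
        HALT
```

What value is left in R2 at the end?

MOV R0, 0 → R0=0
MOV R2, -1 → R2=-1
MOV R4, 16 → R4=16
MOV R6, 35 → R6=35
MOV R1, 32 → R1=32
AND R4, 31 → R4=16&31=16
MUL R0, R6 → R0=0*35=0
AND R0, R4 → R0=0&16=0
NEG R2 → R2=-(-1)=1
ADD R1, 17 → R1=32+17=49
SHL R1, 4 → R1=49<<4=784
MOD R0, 16 → R0=0%16=0
ADD R1, 15 → R1=784+15=799
ADD R1, 8 → R1=799+8=807
MUL R1, 9 → R1=807*9=7263
halt.

1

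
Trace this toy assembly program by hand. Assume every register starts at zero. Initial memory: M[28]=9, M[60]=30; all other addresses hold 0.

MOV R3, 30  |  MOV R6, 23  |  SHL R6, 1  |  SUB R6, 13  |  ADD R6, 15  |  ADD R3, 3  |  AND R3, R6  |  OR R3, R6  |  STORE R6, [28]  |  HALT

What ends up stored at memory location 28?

R3=30
R6=23
R6=23<<1=46
R6=46-13=33
R6=33+15=48
R3=30+3=33
R3=33&48=32
R3=32|48=48
STORE R6, [28] → M[28]=48
halt.

48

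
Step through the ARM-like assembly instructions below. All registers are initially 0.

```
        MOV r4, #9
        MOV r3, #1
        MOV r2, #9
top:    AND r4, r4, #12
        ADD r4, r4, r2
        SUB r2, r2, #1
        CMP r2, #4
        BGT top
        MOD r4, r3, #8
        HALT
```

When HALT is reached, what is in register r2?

after MOV r4, #9: r4=9
after MOV r3, #1: r3=1
after MOV r2, #9: r2=9
after AND r4, r4, #12: r4=9&12=8
after ADD r4, r4, r2: r4=8+9=17
after SUB r2, r2, #1: r2=9-1=8
CMP r2, #4  (cmp 8,4)
BGT top: taken
after AND r4, r4, #12: r4=17&12=0
after ADD r4, r4, r2: r4=0+8=8
after SUB r2, r2, #1: r2=8-1=7
CMP r2, #4  (cmp 7,4)
BGT top: taken
after AND r4, r4, #12: r4=8&12=8
after ADD r4, r4, r2: r4=8+7=15
after SUB r2, r2, #1: r2=7-1=6
CMP r2, #4  (cmp 6,4)
BGT top: taken
after AND r4, r4, #12: r4=15&12=12
after ADD r4, r4, r2: r4=12+6=18
after SUB r2, r2, #1: r2=6-1=5
CMP r2, #4  (cmp 5,4)
BGT top: taken
after AND r4, r4, #12: r4=18&12=0
after ADD r4, r4, r2: r4=0+5=5
after SUB r2, r2, #1: r2=5-1=4
CMP r2, #4  (cmp 4,4)
BGT top: not taken
after MOD r4, r3, #8: r4=1%8=1
halt.

4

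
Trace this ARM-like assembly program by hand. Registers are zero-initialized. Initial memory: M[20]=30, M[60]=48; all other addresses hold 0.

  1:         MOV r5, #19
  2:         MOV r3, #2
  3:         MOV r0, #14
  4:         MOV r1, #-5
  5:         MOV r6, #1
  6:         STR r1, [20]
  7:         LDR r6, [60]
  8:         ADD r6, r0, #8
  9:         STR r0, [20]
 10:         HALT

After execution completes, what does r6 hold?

22

after MOV r5, #19: r5=19
after MOV r3, #2: r3=2
after MOV r0, #14: r0=14
after MOV r1, #-5: r1=-5
after MOV r6, #1: r6=1
STR r1, [20] → M[20]=-5
after LDR r6, [60]: r6=M[60]=48
after ADD r6, r0, #8: r6=14+8=22
STR r0, [20] → M[20]=14
halt.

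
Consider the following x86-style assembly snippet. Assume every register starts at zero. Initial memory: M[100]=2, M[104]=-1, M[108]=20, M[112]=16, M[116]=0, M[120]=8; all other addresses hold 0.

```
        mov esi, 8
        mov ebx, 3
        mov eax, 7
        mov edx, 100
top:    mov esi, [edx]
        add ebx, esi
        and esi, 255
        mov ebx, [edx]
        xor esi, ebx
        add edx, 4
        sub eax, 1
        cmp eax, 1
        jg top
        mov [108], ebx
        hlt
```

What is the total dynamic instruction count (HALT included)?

after mov esi, 8: esi=8
after mov ebx, 3: ebx=3
after mov eax, 7: eax=7
after mov edx, 100: edx=100
after mov esi, [edx]: esi=M[100]=2
after add ebx, esi: ebx=3+2=5
after and esi, 255: esi=2&255=2
after mov ebx, [edx]: ebx=M[100]=2
after xor esi, ebx: esi=2^2=0
after add edx, 4: edx=100+4=104
after sub eax, 1: eax=7-1=6
cmp eax, 1  (cmp 6,1)
jg top: taken
after mov esi, [edx]: esi=M[104]=-1
after add ebx, esi: ebx=2+(-1)=1
after and esi, 255: esi=(-1)&255=255
after mov ebx, [edx]: ebx=M[104]=-1
after xor esi, ebx: esi=255^(-1)=-256
after add edx, 4: edx=104+4=108
after sub eax, 1: eax=6-1=5
cmp eax, 1  (cmp 5,1)
jg top: taken
after mov esi, [edx]: esi=M[108]=20
after add ebx, esi: ebx=(-1)+20=19
after and esi, 255: esi=20&255=20
after mov ebx, [edx]: ebx=M[108]=20
after xor esi, ebx: esi=20^20=0
after add edx, 4: edx=108+4=112
after sub eax, 1: eax=5-1=4
cmp eax, 1  (cmp 4,1)
jg top: taken
after mov esi, [edx]: esi=M[112]=16
after add ebx, esi: ebx=20+16=36
after and esi, 255: esi=16&255=16
after mov ebx, [edx]: ebx=M[112]=16
after xor esi, ebx: esi=16^16=0
after add edx, 4: edx=112+4=116
after sub eax, 1: eax=4-1=3
cmp eax, 1  (cmp 3,1)
jg top: taken
after mov esi, [edx]: esi=M[116]=0
after add ebx, esi: ebx=16+0=16
after and esi, 255: esi=0&255=0
after mov ebx, [edx]: ebx=M[116]=0
after xor esi, ebx: esi=0^0=0
after add edx, 4: edx=116+4=120
after sub eax, 1: eax=3-1=2
cmp eax, 1  (cmp 2,1)
jg top: taken
after mov esi, [edx]: esi=M[120]=8
after add ebx, esi: ebx=0+8=8
after and esi, 255: esi=8&255=8
after mov ebx, [edx]: ebx=M[120]=8
after xor esi, ebx: esi=8^8=0
after add edx, 4: edx=120+4=124
after sub eax, 1: eax=2-1=1
cmp eax, 1  (cmp 1,1)
jg top: not taken
mov [108], ebx → M[108]=8
halt.
Total executed instructions: 60.

60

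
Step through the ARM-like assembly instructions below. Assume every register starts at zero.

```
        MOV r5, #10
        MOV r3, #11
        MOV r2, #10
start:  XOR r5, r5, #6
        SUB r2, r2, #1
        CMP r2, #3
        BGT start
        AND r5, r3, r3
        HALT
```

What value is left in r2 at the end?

3

after MOV r5, #10: r5=10
after MOV r3, #11: r3=11
after MOV r2, #10: r2=10
after XOR r5, r5, #6: r5=10^6=12
after SUB r2, r2, #1: r2=10-1=9
CMP r2, #3  (cmp 9,3)
BGT start: taken
after XOR r5, r5, #6: r5=12^6=10
after SUB r2, r2, #1: r2=9-1=8
CMP r2, #3  (cmp 8,3)
BGT start: taken
after XOR r5, r5, #6: r5=10^6=12
after SUB r2, r2, #1: r2=8-1=7
CMP r2, #3  (cmp 7,3)
BGT start: taken
after XOR r5, r5, #6: r5=12^6=10
after SUB r2, r2, #1: r2=7-1=6
CMP r2, #3  (cmp 6,3)
BGT start: taken
after XOR r5, r5, #6: r5=10^6=12
after SUB r2, r2, #1: r2=6-1=5
CMP r2, #3  (cmp 5,3)
BGT start: taken
after XOR r5, r5, #6: r5=12^6=10
after SUB r2, r2, #1: r2=5-1=4
CMP r2, #3  (cmp 4,3)
BGT start: taken
after XOR r5, r5, #6: r5=10^6=12
after SUB r2, r2, #1: r2=4-1=3
CMP r2, #3  (cmp 3,3)
BGT start: not taken
after AND r5, r3, r3: r5=11&11=11
halt.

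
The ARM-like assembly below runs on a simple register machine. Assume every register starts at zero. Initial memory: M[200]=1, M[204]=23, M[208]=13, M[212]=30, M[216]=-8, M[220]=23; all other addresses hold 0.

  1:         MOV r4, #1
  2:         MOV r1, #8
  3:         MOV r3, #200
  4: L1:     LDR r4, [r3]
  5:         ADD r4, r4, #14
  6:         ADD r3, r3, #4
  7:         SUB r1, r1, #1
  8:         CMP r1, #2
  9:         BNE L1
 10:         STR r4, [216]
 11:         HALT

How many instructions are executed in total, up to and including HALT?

MOV r4, #1 → r4=1
MOV r1, #8 → r1=8
MOV r3, #200 → r3=200
LDR r4, [r3] → r4=M[200]=1
ADD r4, r4, #14 → r4=1+14=15
ADD r3, r3, #4 → r3=200+4=204
SUB r1, r1, #1 → r1=8-1=7
CMP r1, #2  (cmp 7,2)
BNE L1: taken
LDR r4, [r3] → r4=M[204]=23
ADD r4, r4, #14 → r4=23+14=37
ADD r3, r3, #4 → r3=204+4=208
SUB r1, r1, #1 → r1=7-1=6
CMP r1, #2  (cmp 6,2)
BNE L1: taken
LDR r4, [r3] → r4=M[208]=13
ADD r4, r4, #14 → r4=13+14=27
ADD r3, r3, #4 → r3=208+4=212
SUB r1, r1, #1 → r1=6-1=5
CMP r1, #2  (cmp 5,2)
BNE L1: taken
LDR r4, [r3] → r4=M[212]=30
ADD r4, r4, #14 → r4=30+14=44
ADD r3, r3, #4 → r3=212+4=216
SUB r1, r1, #1 → r1=5-1=4
CMP r1, #2  (cmp 4,2)
BNE L1: taken
LDR r4, [r3] → r4=M[216]=-8
ADD r4, r4, #14 → r4=(-8)+14=6
ADD r3, r3, #4 → r3=216+4=220
SUB r1, r1, #1 → r1=4-1=3
CMP r1, #2  (cmp 3,2)
BNE L1: taken
LDR r4, [r3] → r4=M[220]=23
ADD r4, r4, #14 → r4=23+14=37
ADD r3, r3, #4 → r3=220+4=224
SUB r1, r1, #1 → r1=3-1=2
CMP r1, #2  (cmp 2,2)
BNE L1: not taken
STR r4, [216] → M[216]=37
halt.
Total executed instructions: 41.

41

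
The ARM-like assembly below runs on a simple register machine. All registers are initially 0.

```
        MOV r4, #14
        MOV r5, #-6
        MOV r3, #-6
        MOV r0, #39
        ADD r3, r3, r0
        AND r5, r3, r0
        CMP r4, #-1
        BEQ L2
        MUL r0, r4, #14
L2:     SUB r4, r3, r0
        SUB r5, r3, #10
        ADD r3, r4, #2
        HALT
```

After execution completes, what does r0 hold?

196

after MOV r4, #14: r4=14
after MOV r5, #-6: r5=-6
after MOV r3, #-6: r3=-6
after MOV r0, #39: r0=39
after ADD r3, r3, r0: r3=(-6)+39=33
after AND r5, r3, r0: r5=33&39=33
CMP r4, #-1  (cmp 14,-1)
BEQ L2: not taken
after MUL r0, r4, #14: r0=14*14=196
after SUB r4, r3, r0: r4=33-196=-163
after SUB r5, r3, #10: r5=33-10=23
after ADD r3, r4, #2: r3=(-163)+2=-161
halt.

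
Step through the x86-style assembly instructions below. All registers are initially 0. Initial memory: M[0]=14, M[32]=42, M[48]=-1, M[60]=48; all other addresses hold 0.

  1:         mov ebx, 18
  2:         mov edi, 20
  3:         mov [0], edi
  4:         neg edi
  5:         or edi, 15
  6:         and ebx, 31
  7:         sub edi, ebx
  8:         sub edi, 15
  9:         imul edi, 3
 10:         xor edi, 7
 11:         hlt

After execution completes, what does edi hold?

ebx=18
edi=20
mov [0], edi → M[0]=20
edi=-(20)=-20
edi=(-20)|15=-17
ebx=18&31=18
edi=(-17)-18=-35
edi=(-35)-15=-50
edi=(-50)*3=-150
edi=(-150)^7=-147
halt.

-147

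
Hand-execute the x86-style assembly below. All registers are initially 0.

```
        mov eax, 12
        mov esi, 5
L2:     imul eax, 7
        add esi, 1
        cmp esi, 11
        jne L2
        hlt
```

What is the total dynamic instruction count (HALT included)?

mov eax, 12 → eax=12
mov esi, 5 → esi=5
imul eax, 7 → eax=12*7=84
add esi, 1 → esi=5+1=6
cmp esi, 11  (cmp 6,11)
jne L2: taken
imul eax, 7 → eax=84*7=588
add esi, 1 → esi=6+1=7
cmp esi, 11  (cmp 7,11)
jne L2: taken
imul eax, 7 → eax=588*7=4116
add esi, 1 → esi=7+1=8
cmp esi, 11  (cmp 8,11)
jne L2: taken
imul eax, 7 → eax=4116*7=28812
add esi, 1 → esi=8+1=9
cmp esi, 11  (cmp 9,11)
jne L2: taken
imul eax, 7 → eax=28812*7=201684
add esi, 1 → esi=9+1=10
cmp esi, 11  (cmp 10,11)
jne L2: taken
imul eax, 7 → eax=201684*7=1411788
add esi, 1 → esi=10+1=11
cmp esi, 11  (cmp 11,11)
jne L2: not taken
halt.
Total executed instructions: 27.

27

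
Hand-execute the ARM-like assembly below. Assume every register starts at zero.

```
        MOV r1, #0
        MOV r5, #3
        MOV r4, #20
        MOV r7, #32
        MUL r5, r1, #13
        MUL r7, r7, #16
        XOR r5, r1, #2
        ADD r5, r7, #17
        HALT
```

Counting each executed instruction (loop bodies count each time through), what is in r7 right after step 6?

MOV r1, #0 → r1=0
MOV r5, #3 → r5=3
MOV r4, #20 → r4=20
MOV r7, #32 → r7=32
MUL r5, r1, #13 → r5=0*13=0
MUL r7, r7, #16 → r7=32*16=512
After step 6: r7 = 512.

512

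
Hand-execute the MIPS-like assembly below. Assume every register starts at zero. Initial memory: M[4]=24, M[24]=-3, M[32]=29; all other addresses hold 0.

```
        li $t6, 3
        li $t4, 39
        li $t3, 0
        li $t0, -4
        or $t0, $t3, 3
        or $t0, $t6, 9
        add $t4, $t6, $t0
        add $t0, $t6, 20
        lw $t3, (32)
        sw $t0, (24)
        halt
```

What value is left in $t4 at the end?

$t6=3
$t4=39
$t3=0
$t0=-4
$t0=0|3=3
$t0=3|9=11
$t4=3+11=14
$t0=3+20=23
$t3=M[32]=29
sw $t0, (24) → M[24]=23
halt.

14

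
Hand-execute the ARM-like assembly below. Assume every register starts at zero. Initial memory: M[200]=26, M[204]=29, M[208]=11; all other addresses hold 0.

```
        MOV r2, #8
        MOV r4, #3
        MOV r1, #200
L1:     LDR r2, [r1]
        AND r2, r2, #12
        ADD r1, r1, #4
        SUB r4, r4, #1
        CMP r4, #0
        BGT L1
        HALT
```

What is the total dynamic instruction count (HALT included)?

22

r2=8
r4=3
r1=200
r2=M[200]=26
r2=26&12=8
r1=200+4=204
r4=3-1=2
CMP r4, #0  (cmp 2,0)
BGT L1: taken
r2=M[204]=29
r2=29&12=12
r1=204+4=208
r4=2-1=1
CMP r4, #0  (cmp 1,0)
BGT L1: taken
r2=M[208]=11
r2=11&12=8
r1=208+4=212
r4=1-1=0
CMP r4, #0  (cmp 0,0)
BGT L1: not taken
halt.
Total executed instructions: 22.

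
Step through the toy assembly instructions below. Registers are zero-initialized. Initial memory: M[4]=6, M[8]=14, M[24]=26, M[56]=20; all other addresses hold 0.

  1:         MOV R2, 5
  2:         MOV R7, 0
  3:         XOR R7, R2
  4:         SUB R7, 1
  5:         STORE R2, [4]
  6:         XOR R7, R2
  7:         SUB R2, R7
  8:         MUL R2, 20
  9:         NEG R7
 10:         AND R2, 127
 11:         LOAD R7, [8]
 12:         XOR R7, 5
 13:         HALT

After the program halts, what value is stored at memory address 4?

5

R2=5
R7=0
R7=0^5=5
R7=5-1=4
STORE R2, [4] → M[4]=5
R7=4^5=1
R2=5-1=4
R2=4*20=80
R7=-(1)=-1
R2=80&127=80
R7=M[8]=14
R7=14^5=11
halt.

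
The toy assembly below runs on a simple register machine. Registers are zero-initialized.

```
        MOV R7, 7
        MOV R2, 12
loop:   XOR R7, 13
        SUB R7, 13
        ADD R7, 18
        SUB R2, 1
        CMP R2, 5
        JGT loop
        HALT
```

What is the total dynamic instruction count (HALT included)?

45

R7=7
R2=12
R7=7^13=10
R7=10-13=-3
R7=(-3)+18=15
R2=12-1=11
CMP R2, 5  (cmp 11,5)
JGT loop: taken
R7=15^13=2
R7=2-13=-11
R7=(-11)+18=7
R2=11-1=10
CMP R2, 5  (cmp 10,5)
JGT loop: taken
R7=7^13=10
R7=10-13=-3
R7=(-3)+18=15
R2=10-1=9
CMP R2, 5  (cmp 9,5)
JGT loop: taken
R7=15^13=2
R7=2-13=-11
R7=(-11)+18=7
R2=9-1=8
CMP R2, 5  (cmp 8,5)
JGT loop: taken
R7=7^13=10
R7=10-13=-3
R7=(-3)+18=15
R2=8-1=7
CMP R2, 5  (cmp 7,5)
JGT loop: taken
R7=15^13=2
R7=2-13=-11
R7=(-11)+18=7
R2=7-1=6
CMP R2, 5  (cmp 6,5)
JGT loop: taken
R7=7^13=10
R7=10-13=-3
R7=(-3)+18=15
R2=6-1=5
CMP R2, 5  (cmp 5,5)
JGT loop: not taken
halt.
Total executed instructions: 45.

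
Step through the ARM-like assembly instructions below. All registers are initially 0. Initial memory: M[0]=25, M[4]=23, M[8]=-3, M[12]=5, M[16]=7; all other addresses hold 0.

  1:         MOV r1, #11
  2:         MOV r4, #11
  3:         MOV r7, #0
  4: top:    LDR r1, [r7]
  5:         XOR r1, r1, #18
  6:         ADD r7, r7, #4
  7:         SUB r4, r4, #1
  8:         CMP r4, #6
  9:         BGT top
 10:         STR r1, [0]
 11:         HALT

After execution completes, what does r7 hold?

after MOV r1, #11: r1=11
after MOV r4, #11: r4=11
after MOV r7, #0: r7=0
after LDR r1, [r7]: r1=M[0]=25
after XOR r1, r1, #18: r1=25^18=11
after ADD r7, r7, #4: r7=0+4=4
after SUB r4, r4, #1: r4=11-1=10
CMP r4, #6  (cmp 10,6)
BGT top: taken
after LDR r1, [r7]: r1=M[4]=23
after XOR r1, r1, #18: r1=23^18=5
after ADD r7, r7, #4: r7=4+4=8
after SUB r4, r4, #1: r4=10-1=9
CMP r4, #6  (cmp 9,6)
BGT top: taken
after LDR r1, [r7]: r1=M[8]=-3
after XOR r1, r1, #18: r1=(-3)^18=-17
after ADD r7, r7, #4: r7=8+4=12
after SUB r4, r4, #1: r4=9-1=8
CMP r4, #6  (cmp 8,6)
BGT top: taken
after LDR r1, [r7]: r1=M[12]=5
after XOR r1, r1, #18: r1=5^18=23
after ADD r7, r7, #4: r7=12+4=16
after SUB r4, r4, #1: r4=8-1=7
CMP r4, #6  (cmp 7,6)
BGT top: taken
after LDR r1, [r7]: r1=M[16]=7
after XOR r1, r1, #18: r1=7^18=21
after ADD r7, r7, #4: r7=16+4=20
after SUB r4, r4, #1: r4=7-1=6
CMP r4, #6  (cmp 6,6)
BGT top: not taken
STR r1, [0] → M[0]=21
halt.

20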